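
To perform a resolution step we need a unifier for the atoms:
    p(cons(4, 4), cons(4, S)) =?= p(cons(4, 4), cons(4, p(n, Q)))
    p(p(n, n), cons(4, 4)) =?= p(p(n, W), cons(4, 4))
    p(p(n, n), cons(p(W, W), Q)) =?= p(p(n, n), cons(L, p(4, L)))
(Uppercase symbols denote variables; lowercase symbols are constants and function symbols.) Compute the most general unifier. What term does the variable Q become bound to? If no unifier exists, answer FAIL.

p(4, p(n, n))

Decompose p/2: cons(4, 4) =?= cons(4, 4),  cons(4, S) =?= cons(4, p(n, Q)).
Delete trivial equation cons(4, 4) =?= cons(4, 4).
Decompose cons/2: 4 =?= 4,  S =?= p(n, Q).
Delete trivial equation 4 =?= 4.
Bind S := p(n, Q); no other remaining equation mentions S.
Decompose p/2: p(n, n) =?= p(n, W),  cons(4, 4) =?= cons(4, 4).
Decompose p/2: n =?= n,  n =?= W.
Delete trivial equation n =?= n.
Bind W := n; substituting into the one remaining equation that mentions W gives: p(p(n, n), cons(p(n, n), Q)) =?= p(p(n, n), cons(L, p(4, L))).
Delete trivial equation cons(4, 4) =?= cons(4, 4).
Decompose p/2: p(n, n) =?= p(n, n),  cons(p(n, n), Q) =?= cons(L, p(4, L)).
Delete trivial equation p(n, n) =?= p(n, n).
Decompose cons/2: p(n, n) =?= L,  Q =?= p(4, L).
Bind L := p(n, n); substituting into the remaining equation gives: Q =?= p(4, p(n, n)).
Bind Q := p(4, p(n, n)). Substituting into the earlier binding gives S := p(n, p(4, p(n, n))).
MGU = { S -> p(n, p(4, p(n, n))), W -> n, L -> p(n, n), Q -> p(4, p(n, n)) }, so Q -> p(4, p(n, n)).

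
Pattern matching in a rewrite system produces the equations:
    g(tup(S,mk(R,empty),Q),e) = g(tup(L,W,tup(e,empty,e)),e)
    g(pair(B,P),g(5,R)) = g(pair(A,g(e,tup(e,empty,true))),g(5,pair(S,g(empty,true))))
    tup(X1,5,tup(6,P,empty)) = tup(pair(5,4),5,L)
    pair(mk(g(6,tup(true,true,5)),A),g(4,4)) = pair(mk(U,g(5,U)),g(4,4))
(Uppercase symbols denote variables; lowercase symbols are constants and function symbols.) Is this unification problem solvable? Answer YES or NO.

Decompose g/2: tup(S,mk(R,empty),Q) = tup(L,W,tup(e,empty,e)),  e = e.
Decompose tup/3: S = L,  mk(R,empty) = W,  Q = tup(e,empty,e).
Bind S := L; substituting into the one remaining equation that mentions S gives: g(pair(B,P),g(5,R)) = g(pair(A,g(e,tup(e,empty,true))),g(5,pair(L,g(empty,true)))).
Bind W := mk(R,empty); no other remaining equation mentions W.
Bind Q := tup(e,empty,e); no other remaining equation mentions Q.
Delete trivial equation e = e.
Decompose g/2: pair(B,P) = pair(A,g(e,tup(e,empty,true))),  g(5,R) = g(5,pair(L,g(empty,true))).
Decompose pair/2: B = A,  P = g(e,tup(e,empty,true)).
Bind B := A; no other remaining equation mentions B.
Bind P := g(e,tup(e,empty,true)); substituting into the one remaining equation that mentions P gives: tup(X1,5,tup(6,g(e,tup(e,empty,true)),empty)) = tup(pair(5,4),5,L).
Decompose g/2: 5 = 5,  R = pair(L,g(empty,true)).
Delete trivial equation 5 = 5.
Bind R := pair(L,g(empty,true)); no other remaining equation mentions R. Substituting into the earlier binding gives W := mk(pair(L,g(empty,true)),empty).
Decompose tup/3: X1 = pair(5,4),  5 = 5,  tup(6,g(e,tup(e,empty,true)),empty) = L.
Bind X1 := pair(5,4); no other remaining equation mentions X1.
Delete trivial equation 5 = 5.
Bind L := tup(6,g(e,tup(e,empty,true)),empty); no other remaining equation mentions L. Substituting into the earlier bindings gives S := tup(6,g(e,tup(e,empty,true)),empty), W := mk(pair(tup(6,g(e,tup(e,empty,true)),empty),g(empty,true)),empty), R := pair(tup(6,g(e,tup(e,empty,true)),empty),g(empty,true)).
Decompose pair/2: mk(g(6,tup(true,true,5)),A) = mk(U,g(5,U)),  g(4,4) = g(4,4).
Decompose mk/2: g(6,tup(true,true,5)) = U,  A = g(5,U).
Bind U := g(6,tup(true,true,5)); substituting into the one remaining equation that mentions U gives: A = g(5,g(6,tup(true,true,5))).
Bind A := g(5,g(6,tup(true,true,5))); no other remaining equation mentions A. Substituting into the earlier binding gives B := g(5,g(6,tup(true,true,5))).
Delete trivial equation g(4,4) = g(4,4).
No equations remain and no clash or occurs-check failure arose, so a unifier exists.

YES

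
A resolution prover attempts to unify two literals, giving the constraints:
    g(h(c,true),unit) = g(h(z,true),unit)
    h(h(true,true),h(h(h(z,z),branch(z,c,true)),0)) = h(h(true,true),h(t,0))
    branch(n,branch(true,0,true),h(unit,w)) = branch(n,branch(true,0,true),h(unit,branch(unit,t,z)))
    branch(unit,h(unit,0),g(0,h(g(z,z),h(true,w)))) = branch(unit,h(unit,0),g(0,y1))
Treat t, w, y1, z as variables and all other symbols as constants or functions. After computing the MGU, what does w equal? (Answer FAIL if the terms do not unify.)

Decompose g/2: h(c,true) = h(z,true),  unit = unit.
Decompose h/2: c = z,  true = true.
Bind z := c; substituting into the 3 remaining equations that mention z gives: h(h(true,true),h(h(h(c,c),branch(c,c,true)),0)) = h(h(true,true),h(t,0)),  branch(n,branch(true,0,true),h(unit,w)) = branch(n,branch(true,0,true),h(unit,branch(unit,t,c))),  branch(unit,h(unit,0),g(0,h(g(c,c),h(true,w)))) = branch(unit,h(unit,0),g(0,y1)).
Delete trivial equation true = true.
Delete trivial equation unit = unit.
Decompose h/2: h(true,true) = h(true,true),  h(h(h(c,c),branch(c,c,true)),0) = h(t,0).
Delete trivial equation h(true,true) = h(true,true).
Decompose h/2: h(h(c,c),branch(c,c,true)) = t,  0 = 0.
Bind t := h(h(c,c),branch(c,c,true)); substituting into the one remaining equation that mentions t gives: branch(n,branch(true,0,true),h(unit,w)) = branch(n,branch(true,0,true),h(unit,branch(unit,h(h(c,c),branch(c,c,true)),c))).
Delete trivial equation 0 = 0.
Decompose branch/3: n = n,  branch(true,0,true) = branch(true,0,true),  h(unit,w) = h(unit,branch(unit,h(h(c,c),branch(c,c,true)),c)).
Delete trivial equation n = n.
Delete trivial equation branch(true,0,true) = branch(true,0,true).
Decompose h/2: unit = unit,  w = branch(unit,h(h(c,c),branch(c,c,true)),c).
Delete trivial equation unit = unit.
Bind w := branch(unit,h(h(c,c),branch(c,c,true)),c); substituting into the remaining equation gives: branch(unit,h(unit,0),g(0,h(g(c,c),h(true,branch(unit,h(h(c,c),branch(c,c,true)),c))))) = branch(unit,h(unit,0),g(0,y1)).
Decompose branch/3: unit = unit,  h(unit,0) = h(unit,0),  g(0,h(g(c,c),h(true,branch(unit,h(h(c,c),branch(c,c,true)),c)))) = g(0,y1).
Delete trivial equation unit = unit.
Delete trivial equation h(unit,0) = h(unit,0).
Decompose g/2: 0 = 0,  h(g(c,c),h(true,branch(unit,h(h(c,c),branch(c,c,true)),c))) = y1.
Delete trivial equation 0 = 0.
Bind y1 := h(g(c,c),h(true,branch(unit,h(h(c,c),branch(c,c,true)),c))).
MGU = { z := c, t := h(h(c,c),branch(c,c,true)), w := branch(unit,h(h(c,c),branch(c,c,true)),c), y1 := h(g(c,c),h(true,branch(unit,h(h(c,c),branch(c,c,true)),c))) }, so w := branch(unit,h(h(c,c),branch(c,c,true)),c).

branch(unit,h(h(c,c),branch(c,c,true)),c)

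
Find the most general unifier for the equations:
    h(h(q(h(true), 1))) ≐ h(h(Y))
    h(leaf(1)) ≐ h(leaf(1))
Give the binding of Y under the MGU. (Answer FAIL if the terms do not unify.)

q(h(true), 1)

Decompose h/1: h(q(h(true), 1)) ≐ h(Y).
Decompose h/1: q(h(true), 1) ≐ Y.
Bind Y := q(h(true), 1); no other remaining equation mentions Y.
Delete trivial equation h(leaf(1)) ≐ h(leaf(1)).
MGU = { Y ↦ q(h(true), 1) }, so Y ↦ q(h(true), 1).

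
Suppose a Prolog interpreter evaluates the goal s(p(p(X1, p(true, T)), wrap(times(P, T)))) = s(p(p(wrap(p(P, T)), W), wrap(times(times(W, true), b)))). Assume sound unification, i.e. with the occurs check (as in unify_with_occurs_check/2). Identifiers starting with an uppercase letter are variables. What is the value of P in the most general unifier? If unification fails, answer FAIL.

Decompose s/1: p(p(X1, p(true, T)), wrap(times(P, T))) = p(p(wrap(p(P, T)), W), wrap(times(times(W, true), b))).
Decompose p/2: p(X1, p(true, T)) = p(wrap(p(P, T)), W),  wrap(times(P, T)) = wrap(times(times(W, true), b)).
Decompose p/2: X1 = wrap(p(P, T)),  p(true, T) = W.
Bind X1 := wrap(p(P, T)); no other remaining equation mentions X1.
Bind W := p(true, T); substituting into the remaining equation gives: wrap(times(P, T)) = wrap(times(times(p(true, T), true), b)).
Decompose wrap/1: times(P, T) = times(times(p(true, T), true), b).
Decompose times/2: P = times(p(true, T), true),  T = b.
Bind P := times(p(true, T), true); no other remaining equation mentions P. Substituting into the earlier binding gives X1 := wrap(p(times(p(true, T), true), T)).
Bind T := b. Substituting into the earlier bindings gives X1 := wrap(p(times(p(true, b), true), b)), W := p(true, b), P := times(p(true, b), true).
MGU = { X1 ↦ wrap(p(times(p(true, b), true), b)), W ↦ p(true, b), P ↦ times(p(true, b), true), T ↦ b }, so P ↦ times(p(true, b), true).

times(p(true, b), true)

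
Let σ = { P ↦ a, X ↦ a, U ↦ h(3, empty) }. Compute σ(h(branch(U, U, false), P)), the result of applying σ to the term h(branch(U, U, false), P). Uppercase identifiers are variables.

h(branch(h(3, empty), h(3, empty), false), a)

Replace each occurrence of P with a.
Replace each occurrence of U with h(3, empty).
Result: h(branch(h(3, empty), h(3, empty), false), a).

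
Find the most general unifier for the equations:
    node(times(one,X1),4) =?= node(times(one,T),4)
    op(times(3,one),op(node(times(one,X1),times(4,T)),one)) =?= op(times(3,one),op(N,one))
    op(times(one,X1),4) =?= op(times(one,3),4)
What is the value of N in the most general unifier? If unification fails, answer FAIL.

node(times(one,3),times(4,3))

Decompose node/2: times(one,X1) =?= times(one,T),  4 =?= 4.
Decompose times/2: one =?= one,  X1 =?= T.
Delete trivial equation one =?= one.
Bind X1 := T; substituting into the 2 remaining equations that mention X1 gives: op(times(3,one),op(node(times(one,T),times(4,T)),one)) =?= op(times(3,one),op(N,one)),  op(times(one,T),4) =?= op(times(one,3),4).
Delete trivial equation 4 =?= 4.
Decompose op/2: times(3,one) =?= times(3,one),  op(node(times(one,T),times(4,T)),one) =?= op(N,one).
Delete trivial equation times(3,one) =?= times(3,one).
Decompose op/2: node(times(one,T),times(4,T)) =?= N,  one =?= one.
Bind N := node(times(one,T),times(4,T)); no other remaining equation mentions N.
Delete trivial equation one =?= one.
Decompose op/2: times(one,T) =?= times(one,3),  4 =?= 4.
Decompose times/2: one =?= one,  T =?= 3.
Delete trivial equation one =?= one.
Bind T := 3; no other remaining equation mentions T. Substituting into the earlier bindings gives X1 := 3, N := node(times(one,3),times(4,3)).
Delete trivial equation 4 =?= 4.
MGU = { X1 := 3, N := node(times(one,3),times(4,3)), T := 3 }, so N := node(times(one,3),times(4,3)).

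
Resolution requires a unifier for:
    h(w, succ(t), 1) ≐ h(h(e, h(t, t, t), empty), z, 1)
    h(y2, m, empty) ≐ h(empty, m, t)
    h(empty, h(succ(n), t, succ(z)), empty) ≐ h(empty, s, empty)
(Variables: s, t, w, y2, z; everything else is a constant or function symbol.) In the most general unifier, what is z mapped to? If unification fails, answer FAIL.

Decompose h/3: w ≐ h(e, h(t, t, t), empty),  succ(t) ≐ z,  1 ≐ 1.
Bind w := h(e, h(t, t, t), empty); no other remaining equation mentions w.
Bind z := succ(t); substituting into the one remaining equation that mentions z gives: h(empty, h(succ(n), t, succ(succ(t))), empty) ≐ h(empty, s, empty).
Delete trivial equation 1 ≐ 1.
Decompose h/3: y2 ≐ empty,  m ≐ m,  empty ≐ t.
Bind y2 := empty; no other remaining equation mentions y2.
Delete trivial equation m ≐ m.
Bind t := empty; substituting into the remaining equation gives: h(empty, h(succ(n), empty, succ(succ(empty))), empty) ≐ h(empty, s, empty). Substituting into the earlier bindings gives w := h(e, h(empty, empty, empty), empty), z := succ(empty).
Decompose h/3: empty ≐ empty,  h(succ(n), empty, succ(succ(empty))) ≐ s,  empty ≐ empty.
Delete trivial equation empty ≐ empty.
Bind s := h(succ(n), empty, succ(succ(empty))); no other remaining equation mentions s.
Delete trivial equation empty ≐ empty.
MGU = { w := h(e, h(empty, empty, empty), empty), z := succ(empty), y2 := empty, t := empty, s := h(succ(n), empty, succ(succ(empty))) }, so z := succ(empty).

succ(empty)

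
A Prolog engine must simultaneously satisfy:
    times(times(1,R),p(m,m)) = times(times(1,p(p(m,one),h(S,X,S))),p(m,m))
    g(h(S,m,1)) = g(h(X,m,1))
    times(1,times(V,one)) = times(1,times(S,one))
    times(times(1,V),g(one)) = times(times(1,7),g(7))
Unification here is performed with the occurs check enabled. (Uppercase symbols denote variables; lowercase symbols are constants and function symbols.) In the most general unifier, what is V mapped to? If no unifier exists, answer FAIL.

FAIL

Decompose times/2: times(1,R) = times(1,p(p(m,one),h(S,X,S))),  p(m,m) = p(m,m).
Decompose times/2: 1 = 1,  R = p(p(m,one),h(S,X,S)).
Delete trivial equation 1 = 1.
Bind R := p(p(m,one),h(S,X,S)); no other remaining equation mentions R.
Delete trivial equation p(m,m) = p(m,m).
Decompose g/1: h(S,m,1) = h(X,m,1).
Decompose h/3: S = X,  m = m,  1 = 1.
Bind S := X; substituting into the one remaining equation that mentions S gives: times(1,times(V,one)) = times(1,times(X,one)). Substituting into the earlier binding gives R := p(p(m,one),h(X,X,X)).
Delete trivial equation m = m.
Delete trivial equation 1 = 1.
Decompose times/2: 1 = 1,  times(V,one) = times(X,one).
Delete trivial equation 1 = 1.
Decompose times/2: V = X,  one = one.
Bind V := X; substituting into the one remaining equation that mentions V gives: times(times(1,X),g(one)) = times(times(1,7),g(7)).
Delete trivial equation one = one.
Decompose times/2: times(1,X) = times(1,7),  g(one) = g(7).
Decompose times/2: 1 = 1,  X = 7.
Delete trivial equation 1 = 1.
Bind X := 7; no other remaining equation mentions X. Substituting into the earlier bindings gives R := p(p(m,one),h(7,7,7)), S := 7, V := 7.
Decompose g/1: one = 7.
Clash: constants one and 7 differ; no unifier exists.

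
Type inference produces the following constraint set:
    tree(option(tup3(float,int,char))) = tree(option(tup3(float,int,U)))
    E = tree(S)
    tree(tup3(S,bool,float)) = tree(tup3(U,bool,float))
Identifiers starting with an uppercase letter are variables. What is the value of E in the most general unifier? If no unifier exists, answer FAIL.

tree(char)

Decompose tree/1: option(tup3(float,int,char)) = option(tup3(float,int,U)).
Decompose option/1: tup3(float,int,char) = tup3(float,int,U).
Decompose tup3/3: float = float,  int = int,  char = U.
Delete trivial equation float = float.
Delete trivial equation int = int.
Bind U := char; substituting into the one remaining equation that mentions U gives: tree(tup3(S,bool,float)) = tree(tup3(char,bool,float)).
Bind E := tree(S); no other remaining equation mentions E.
Decompose tree/1: tup3(S,bool,float) = tup3(char,bool,float).
Decompose tup3/3: S = char,  bool = bool,  float = float.
Bind S := char; no other remaining equation mentions S. Substituting into the earlier binding gives E := tree(char).
Delete trivial equation bool = bool.
Delete trivial equation float = float.
MGU = { U := char, E := tree(char), S := char }, so E := tree(char).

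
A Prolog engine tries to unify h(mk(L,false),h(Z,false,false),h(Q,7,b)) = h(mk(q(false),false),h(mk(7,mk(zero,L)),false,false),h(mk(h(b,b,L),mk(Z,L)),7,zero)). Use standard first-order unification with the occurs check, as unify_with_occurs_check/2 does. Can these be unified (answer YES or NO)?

NO

Decompose h/3: mk(L,false) = mk(q(false),false),  h(Z,false,false) = h(mk(7,mk(zero,L)),false,false),  h(Q,7,b) = h(mk(h(b,b,L),mk(Z,L)),7,zero).
Decompose mk/2: L = q(false),  false = false.
Bind L := q(false); substituting into the 2 remaining equations that mention L gives: h(Z,false,false) = h(mk(7,mk(zero,q(false))),false,false),  h(Q,7,b) = h(mk(h(b,b,q(false)),mk(Z,q(false))),7,zero).
Delete trivial equation false = false.
Decompose h/3: Z = mk(7,mk(zero,q(false))),  false = false,  false = false.
Bind Z := mk(7,mk(zero,q(false))); substituting into the one remaining equation that mentions Z gives: h(Q,7,b) = h(mk(h(b,b,q(false)),mk(mk(7,mk(zero,q(false))),q(false))),7,zero).
Delete trivial equation false = false.
Delete trivial equation false = false.
Decompose h/3: Q = mk(h(b,b,q(false)),mk(mk(7,mk(zero,q(false))),q(false))),  7 = 7,  b = zero.
Bind Q := mk(h(b,b,q(false)),mk(mk(7,mk(zero,q(false))),q(false))); no other remaining equation mentions Q.
Delete trivial equation 7 = 7.
Clash: constants b and zero differ; no unifier exists.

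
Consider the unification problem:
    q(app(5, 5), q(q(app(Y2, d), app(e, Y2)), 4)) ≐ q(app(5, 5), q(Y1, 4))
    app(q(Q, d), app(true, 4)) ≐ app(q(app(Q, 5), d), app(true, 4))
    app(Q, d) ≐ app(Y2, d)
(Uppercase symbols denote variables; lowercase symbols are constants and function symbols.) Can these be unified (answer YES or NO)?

NO

Decompose q/2: app(5, 5) ≐ app(5, 5),  q(q(app(Y2, d), app(e, Y2)), 4) ≐ q(Y1, 4).
Delete trivial equation app(5, 5) ≐ app(5, 5).
Decompose q/2: q(app(Y2, d), app(e, Y2)) ≐ Y1,  4 ≐ 4.
Bind Y1 := q(app(Y2, d), app(e, Y2)); no other remaining equation mentions Y1.
Delete trivial equation 4 ≐ 4.
Decompose app/2: q(Q, d) ≐ q(app(Q, 5), d),  app(true, 4) ≐ app(true, 4).
Decompose q/2: Q ≐ app(Q, 5),  d ≐ d.
Occurs check fails: Q occurs in app(Q, 5); the equation Q ≐ app(Q, 5) has no finite solution.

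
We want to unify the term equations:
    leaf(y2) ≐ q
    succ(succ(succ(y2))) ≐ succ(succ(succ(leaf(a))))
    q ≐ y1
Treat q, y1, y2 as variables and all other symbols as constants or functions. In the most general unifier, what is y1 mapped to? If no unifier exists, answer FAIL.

Bind q := leaf(y2); substituting into the one remaining equation that mentions q gives: leaf(y2) ≐ y1.
Decompose succ/1: succ(succ(y2)) ≐ succ(succ(leaf(a))).
Decompose succ/1: succ(y2) ≐ succ(leaf(a)).
Decompose succ/1: y2 ≐ leaf(a).
Bind y2 := leaf(a); substituting into the remaining equation gives: leaf(leaf(a)) ≐ y1. Substituting into the earlier binding gives q := leaf(leaf(a)).
Bind y1 := leaf(leaf(a)).
MGU = { q -> leaf(leaf(a)), y2 -> leaf(a), y1 -> leaf(leaf(a)) }, so y1 -> leaf(leaf(a)).

leaf(leaf(a))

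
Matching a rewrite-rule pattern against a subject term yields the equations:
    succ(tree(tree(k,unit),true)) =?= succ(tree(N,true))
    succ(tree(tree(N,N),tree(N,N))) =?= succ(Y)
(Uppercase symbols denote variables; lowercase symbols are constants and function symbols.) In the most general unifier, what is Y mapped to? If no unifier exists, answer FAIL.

Decompose succ/1: tree(tree(k,unit),true) =?= tree(N,true).
Decompose tree/2: tree(k,unit) =?= N,  true =?= true.
Bind N := tree(k,unit); substituting into the one remaining equation that mentions N gives: succ(tree(tree(tree(k,unit),tree(k,unit)),tree(tree(k,unit),tree(k,unit)))) =?= succ(Y).
Delete trivial equation true =?= true.
Decompose succ/1: tree(tree(tree(k,unit),tree(k,unit)),tree(tree(k,unit),tree(k,unit))) =?= Y.
Bind Y := tree(tree(tree(k,unit),tree(k,unit)),tree(tree(k,unit),tree(k,unit))).
MGU = { N -> tree(k,unit), Y -> tree(tree(tree(k,unit),tree(k,unit)),tree(tree(k,unit),tree(k,unit))) }, so Y -> tree(tree(tree(k,unit),tree(k,unit)),tree(tree(k,unit),tree(k,unit))).

tree(tree(tree(k,unit),tree(k,unit)),tree(tree(k,unit),tree(k,unit)))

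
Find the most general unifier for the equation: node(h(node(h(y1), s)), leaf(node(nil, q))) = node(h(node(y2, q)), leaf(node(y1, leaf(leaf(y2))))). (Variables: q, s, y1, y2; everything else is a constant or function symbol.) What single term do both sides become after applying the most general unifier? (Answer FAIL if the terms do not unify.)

node(h(node(h(nil), leaf(leaf(h(nil))))), leaf(node(nil, leaf(leaf(h(nil))))))

Decompose node/2: h(node(h(y1), s)) = h(node(y2, q)),  leaf(node(nil, q)) = leaf(node(y1, leaf(leaf(y2)))).
Decompose h/1: node(h(y1), s) = node(y2, q).
Decompose node/2: h(y1) = y2,  s = q.
Bind y2 := h(y1); substituting into the one remaining equation that mentions y2 gives: leaf(node(nil, q)) = leaf(node(y1, leaf(leaf(h(y1))))).
Bind s := q; no other remaining equation mentions s.
Decompose leaf/1: node(nil, q) = node(y1, leaf(leaf(h(y1)))).
Decompose node/2: nil = y1,  q = leaf(leaf(h(y1))).
Bind y1 := nil; substituting into the remaining equation gives: q = leaf(leaf(h(nil))). Substituting into the earlier binding gives y2 := h(nil).
Bind q := leaf(leaf(h(nil))). Substituting into the earlier binding gives s := leaf(leaf(h(nil))).
Applying the MGU to either side gives node(h(node(h(nil), leaf(leaf(h(nil))))), leaf(node(nil, leaf(leaf(h(nil)))))).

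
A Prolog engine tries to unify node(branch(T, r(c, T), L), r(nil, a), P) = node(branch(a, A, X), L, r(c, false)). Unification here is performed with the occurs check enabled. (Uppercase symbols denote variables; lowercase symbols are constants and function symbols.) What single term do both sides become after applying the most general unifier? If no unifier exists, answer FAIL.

node(branch(a, r(c, a), r(nil, a)), r(nil, a), r(c, false))

Decompose node/3: branch(T, r(c, T), L) = branch(a, A, X),  r(nil, a) = L,  P = r(c, false).
Decompose branch/3: T = a,  r(c, T) = A,  L = X.
Bind T := a; substituting into the one remaining equation that mentions T gives: r(c, a) = A.
Bind A := r(c, a); no other remaining equation mentions A.
Bind L := X; substituting into the one remaining equation that mentions L gives: r(nil, a) = X.
Bind X := r(nil, a); no other remaining equation mentions X. Substituting into the earlier binding gives L := r(nil, a).
Bind P := r(c, false).
Applying the MGU to either side gives node(branch(a, r(c, a), r(nil, a)), r(nil, a), r(c, false)).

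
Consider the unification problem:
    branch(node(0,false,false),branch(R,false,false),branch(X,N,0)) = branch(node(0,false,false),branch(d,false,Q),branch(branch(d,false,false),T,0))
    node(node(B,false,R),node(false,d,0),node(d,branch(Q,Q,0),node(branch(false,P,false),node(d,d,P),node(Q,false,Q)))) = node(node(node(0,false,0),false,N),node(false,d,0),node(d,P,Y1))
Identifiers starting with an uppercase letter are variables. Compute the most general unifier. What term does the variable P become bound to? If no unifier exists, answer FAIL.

Decompose branch/3: node(0,false,false) = node(0,false,false),  branch(R,false,false) = branch(d,false,Q),  branch(X,N,0) = branch(branch(d,false,false),T,0).
Delete trivial equation node(0,false,false) = node(0,false,false).
Decompose branch/3: R = d,  false = false,  false = Q.
Bind R := d; substituting into the one remaining equation that mentions R gives: node(node(B,false,d),node(false,d,0),node(d,branch(Q,Q,0),node(branch(false,P,false),node(d,d,P),node(Q,false,Q)))) = node(node(node(0,false,0),false,N),node(false,d,0),node(d,P,Y1)).
Delete trivial equation false = false.
Bind Q := false; substituting into the one remaining equation that mentions Q gives: node(node(B,false,d),node(false,d,0),node(d,branch(false,false,0),node(branch(false,P,false),node(d,d,P),node(false,false,false)))) = node(node(node(0,false,0),false,N),node(false,d,0),node(d,P,Y1)).
Decompose branch/3: X = branch(d,false,false),  N = T,  0 = 0.
Bind X := branch(d,false,false); no other remaining equation mentions X.
Bind N := T; substituting into the one remaining equation that mentions N gives: node(node(B,false,d),node(false,d,0),node(d,branch(false,false,0),node(branch(false,P,false),node(d,d,P),node(false,false,false)))) = node(node(node(0,false,0),false,T),node(false,d,0),node(d,P,Y1)).
Delete trivial equation 0 = 0.
Decompose node/3: node(B,false,d) = node(node(0,false,0),false,T),  node(false,d,0) = node(false,d,0),  node(d,branch(false,false,0),node(branch(false,P,false),node(d,d,P),node(false,false,false))) = node(d,P,Y1).
Decompose node/3: B = node(0,false,0),  false = false,  d = T.
Bind B := node(0,false,0); no other remaining equation mentions B.
Delete trivial equation false = false.
Bind T := d; no other remaining equation mentions T. Substituting into the earlier binding gives N := d.
Delete trivial equation node(false,d,0) = node(false,d,0).
Decompose node/3: d = d,  branch(false,false,0) = P,  node(branch(false,P,false),node(d,d,P),node(false,false,false)) = Y1.
Delete trivial equation d = d.
Bind P := branch(false,false,0); substituting into the remaining equation gives: node(branch(false,branch(false,false,0),false),node(d,d,branch(false,false,0)),node(false,false,false)) = Y1.
Bind Y1 := node(branch(false,branch(false,false,0),false),node(d,d,branch(false,false,0)),node(false,false,false)).
MGU = { R -> d, Q -> false, X -> branch(d,false,false), N -> d, B -> node(0,false,0), T -> d, P -> branch(false,false,0), Y1 -> node(branch(false,branch(false,false,0),false),node(d,d,branch(false,false,0)),node(false,false,false)) }, so P -> branch(false,false,0).

branch(false,false,0)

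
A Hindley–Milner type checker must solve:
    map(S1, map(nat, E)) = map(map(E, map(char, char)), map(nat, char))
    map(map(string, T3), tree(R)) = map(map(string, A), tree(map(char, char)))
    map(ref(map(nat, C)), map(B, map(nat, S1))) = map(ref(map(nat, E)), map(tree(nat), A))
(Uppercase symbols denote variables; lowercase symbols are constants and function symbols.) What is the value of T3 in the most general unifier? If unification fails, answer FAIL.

map(nat, map(char, map(char, char)))

Decompose map/2: S1 = map(E, map(char, char)),  map(nat, E) = map(nat, char).
Bind S1 := map(E, map(char, char)); substituting into the one remaining equation that mentions S1 gives: map(ref(map(nat, C)), map(B, map(nat, map(E, map(char, char))))) = map(ref(map(nat, E)), map(tree(nat), A)).
Decompose map/2: nat = nat,  E = char.
Delete trivial equation nat = nat.
Bind E := char; substituting into the one remaining equation that mentions E gives: map(ref(map(nat, C)), map(B, map(nat, map(char, map(char, char))))) = map(ref(map(nat, char)), map(tree(nat), A)). Substituting into the earlier binding gives S1 := map(char, map(char, char)).
Decompose map/2: map(string, T3) = map(string, A),  tree(R) = tree(map(char, char)).
Decompose map/2: string = string,  T3 = A.
Delete trivial equation string = string.
Bind T3 := A; no other remaining equation mentions T3.
Decompose tree/1: R = map(char, char).
Bind R := map(char, char); no other remaining equation mentions R.
Decompose map/2: ref(map(nat, C)) = ref(map(nat, char)),  map(B, map(nat, map(char, map(char, char)))) = map(tree(nat), A).
Decompose ref/1: map(nat, C) = map(nat, char).
Decompose map/2: nat = nat,  C = char.
Delete trivial equation nat = nat.
Bind C := char; no other remaining equation mentions C.
Decompose map/2: B = tree(nat),  map(nat, map(char, map(char, char))) = A.
Bind B := tree(nat); no other remaining equation mentions B.
Bind A := map(nat, map(char, map(char, char))). Substituting into the earlier binding gives T3 := map(nat, map(char, map(char, char))).
MGU = { S1 := map(char, map(char, char)), E := char, T3 := map(nat, map(char, map(char, char))), R := map(char, char), C := char, B := tree(nat), A := map(nat, map(char, map(char, char))) }, so T3 := map(nat, map(char, map(char, char))).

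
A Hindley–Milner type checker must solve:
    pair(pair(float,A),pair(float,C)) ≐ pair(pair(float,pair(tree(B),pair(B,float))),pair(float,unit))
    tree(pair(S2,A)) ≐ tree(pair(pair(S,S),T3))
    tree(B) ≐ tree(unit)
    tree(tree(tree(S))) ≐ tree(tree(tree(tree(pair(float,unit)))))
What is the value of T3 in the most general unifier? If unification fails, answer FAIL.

Decompose pair/2: pair(float,A) ≐ pair(float,pair(tree(B),pair(B,float))),  pair(float,C) ≐ pair(float,unit).
Decompose pair/2: float ≐ float,  A ≐ pair(tree(B),pair(B,float)).
Delete trivial equation float ≐ float.
Bind A := pair(tree(B),pair(B,float)); substituting into the one remaining equation that mentions A gives: tree(pair(S2,pair(tree(B),pair(B,float)))) ≐ tree(pair(pair(S,S),T3)).
Decompose pair/2: float ≐ float,  C ≐ unit.
Delete trivial equation float ≐ float.
Bind C := unit; no other remaining equation mentions C.
Decompose tree/1: pair(S2,pair(tree(B),pair(B,float))) ≐ pair(pair(S,S),T3).
Decompose pair/2: S2 ≐ pair(S,S),  pair(tree(B),pair(B,float)) ≐ T3.
Bind S2 := pair(S,S); no other remaining equation mentions S2.
Bind T3 := pair(tree(B),pair(B,float)); no other remaining equation mentions T3.
Decompose tree/1: B ≐ unit.
Bind B := unit; no other remaining equation mentions B. Substituting into the earlier bindings gives A := pair(tree(unit),pair(unit,float)), T3 := pair(tree(unit),pair(unit,float)).
Decompose tree/1: tree(tree(S)) ≐ tree(tree(tree(pair(float,unit)))).
Decompose tree/1: tree(S) ≐ tree(tree(pair(float,unit))).
Decompose tree/1: S ≐ tree(pair(float,unit)).
Bind S := tree(pair(float,unit)). Substituting into the earlier binding gives S2 := pair(tree(pair(float,unit)),tree(pair(float,unit))).
MGU = { A := pair(tree(unit),pair(unit,float)), C := unit, S2 := pair(tree(pair(float,unit)),tree(pair(float,unit))), T3 := pair(tree(unit),pair(unit,float)), B := unit, S := tree(pair(float,unit)) }, so T3 := pair(tree(unit),pair(unit,float)).

pair(tree(unit),pair(unit,float))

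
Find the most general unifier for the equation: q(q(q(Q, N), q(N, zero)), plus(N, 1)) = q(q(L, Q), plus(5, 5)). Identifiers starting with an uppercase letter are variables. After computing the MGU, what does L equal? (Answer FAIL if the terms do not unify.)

Decompose q/2: q(q(Q, N), q(N, zero)) = q(L, Q),  plus(N, 1) = plus(5, 5).
Decompose q/2: q(Q, N) = L,  q(N, zero) = Q.
Bind L := q(Q, N); no other remaining equation mentions L.
Bind Q := q(N, zero); no other remaining equation mentions Q. Substituting into the earlier binding gives L := q(q(N, zero), N).
Decompose plus/2: N = 5,  1 = 5.
Bind N := 5; no other remaining equation mentions N. Substituting into the earlier bindings gives L := q(q(5, zero), 5), Q := q(5, zero).
Clash: constants 1 and 5 differ; no unifier exists.

FAIL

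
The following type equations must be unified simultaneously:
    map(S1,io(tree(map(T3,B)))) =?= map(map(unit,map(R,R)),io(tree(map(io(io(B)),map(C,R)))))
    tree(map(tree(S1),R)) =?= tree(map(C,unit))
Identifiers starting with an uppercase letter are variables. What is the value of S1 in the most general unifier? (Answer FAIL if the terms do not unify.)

map(unit,map(unit,unit))

Decompose map/2: S1 =?= map(unit,map(R,R)),  io(tree(map(T3,B))) =?= io(tree(map(io(io(B)),map(C,R)))).
Bind S1 := map(unit,map(R,R)); substituting into the one remaining equation that mentions S1 gives: tree(map(tree(map(unit,map(R,R))),R)) =?= tree(map(C,unit)).
Decompose io/1: tree(map(T3,B)) =?= tree(map(io(io(B)),map(C,R))).
Decompose tree/1: map(T3,B) =?= map(io(io(B)),map(C,R)).
Decompose map/2: T3 =?= io(io(B)),  B =?= map(C,R).
Bind T3 := io(io(B)); no other remaining equation mentions T3.
Bind B := map(C,R); no other remaining equation mentions B. Substituting into the earlier binding gives T3 := io(io(map(C,R))).
Decompose tree/1: map(tree(map(unit,map(R,R))),R) =?= map(C,unit).
Decompose map/2: tree(map(unit,map(R,R))) =?= C,  R =?= unit.
Bind C := tree(map(unit,map(R,R))); no other remaining equation mentions C. Substituting into the earlier bindings gives T3 := io(io(map(tree(map(unit,map(R,R))),R))), B := map(tree(map(unit,map(R,R))),R).
Bind R := unit. Substituting into the earlier bindings gives S1 := map(unit,map(unit,unit)), T3 := io(io(map(tree(map(unit,map(unit,unit))),unit))), B := map(tree(map(unit,map(unit,unit))),unit), C := tree(map(unit,map(unit,unit))).
MGU = { S1 -> map(unit,map(unit,unit)), T3 -> io(io(map(tree(map(unit,map(unit,unit))),unit))), B -> map(tree(map(unit,map(unit,unit))),unit), C -> tree(map(unit,map(unit,unit))), R -> unit }, so S1 -> map(unit,map(unit,unit)).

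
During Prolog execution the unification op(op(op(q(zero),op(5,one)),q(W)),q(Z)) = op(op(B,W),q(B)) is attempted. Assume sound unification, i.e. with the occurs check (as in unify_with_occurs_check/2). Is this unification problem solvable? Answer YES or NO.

NO

Decompose op/2: op(op(q(zero),op(5,one)),q(W)) = op(B,W),  q(Z) = q(B).
Decompose op/2: op(q(zero),op(5,one)) = B,  q(W) = W.
Bind B := op(q(zero),op(5,one)); substituting into the one remaining equation that mentions B gives: q(Z) = q(op(q(zero),op(5,one))).
Occurs check fails: W occurs in q(W); the equation W = q(W) has no finite solution.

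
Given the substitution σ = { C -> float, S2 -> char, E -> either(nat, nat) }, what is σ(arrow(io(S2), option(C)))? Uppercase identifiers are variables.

Replace each occurrence of C with float.
Replace each occurrence of S2 with char.
Result: arrow(io(char), option(float)).

arrow(io(char), option(float))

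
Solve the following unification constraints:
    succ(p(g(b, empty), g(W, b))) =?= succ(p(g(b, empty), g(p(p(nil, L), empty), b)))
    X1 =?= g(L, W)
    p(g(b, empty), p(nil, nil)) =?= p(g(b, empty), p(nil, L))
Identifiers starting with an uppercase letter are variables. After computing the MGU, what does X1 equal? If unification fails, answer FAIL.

Decompose succ/1: p(g(b, empty), g(W, b)) =?= p(g(b, empty), g(p(p(nil, L), empty), b)).
Decompose p/2: g(b, empty) =?= g(b, empty),  g(W, b) =?= g(p(p(nil, L), empty), b).
Delete trivial equation g(b, empty) =?= g(b, empty).
Decompose g/2: W =?= p(p(nil, L), empty),  b =?= b.
Bind W := p(p(nil, L), empty); substituting into the one remaining equation that mentions W gives: X1 =?= g(L, p(p(nil, L), empty)).
Delete trivial equation b =?= b.
Bind X1 := g(L, p(p(nil, L), empty)); no other remaining equation mentions X1.
Decompose p/2: g(b, empty) =?= g(b, empty),  p(nil, nil) =?= p(nil, L).
Delete trivial equation g(b, empty) =?= g(b, empty).
Decompose p/2: nil =?= nil,  nil =?= L.
Delete trivial equation nil =?= nil.
Bind L := nil. Substituting into the earlier bindings gives W := p(p(nil, nil), empty), X1 := g(nil, p(p(nil, nil), empty)).
MGU = { W := p(p(nil, nil), empty), X1 := g(nil, p(p(nil, nil), empty)), L := nil }, so X1 := g(nil, p(p(nil, nil), empty)).

g(nil, p(p(nil, nil), empty))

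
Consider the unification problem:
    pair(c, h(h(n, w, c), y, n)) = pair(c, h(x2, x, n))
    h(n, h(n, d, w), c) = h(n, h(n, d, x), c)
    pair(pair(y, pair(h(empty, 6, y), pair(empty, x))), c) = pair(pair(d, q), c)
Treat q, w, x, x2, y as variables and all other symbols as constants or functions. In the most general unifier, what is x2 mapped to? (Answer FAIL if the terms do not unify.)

h(n, d, c)

Decompose pair/2: c = c,  h(h(n, w, c), y, n) = h(x2, x, n).
Delete trivial equation c = c.
Decompose h/3: h(n, w, c) = x2,  y = x,  n = n.
Bind x2 := h(n, w, c); no other remaining equation mentions x2.
Bind y := x; substituting into the one remaining equation that mentions y gives: pair(pair(x, pair(h(empty, 6, x), pair(empty, x))), c) = pair(pair(d, q), c).
Delete trivial equation n = n.
Decompose h/3: n = n,  h(n, d, w) = h(n, d, x),  c = c.
Delete trivial equation n = n.
Decompose h/3: n = n,  d = d,  w = x.
Delete trivial equation n = n.
Delete trivial equation d = d.
Bind w := x; no other remaining equation mentions w. Substituting into the earlier binding gives x2 := h(n, x, c).
Delete trivial equation c = c.
Decompose pair/2: pair(x, pair(h(empty, 6, x), pair(empty, x))) = pair(d, q),  c = c.
Decompose pair/2: x = d,  pair(h(empty, 6, x), pair(empty, x)) = q.
Bind x := d; substituting into the one remaining equation that mentions x gives: pair(h(empty, 6, d), pair(empty, d)) = q. Substituting into the earlier bindings gives x2 := h(n, d, c), y := d, w := d.
Bind q := pair(h(empty, 6, d), pair(empty, d)); no other remaining equation mentions q.
Delete trivial equation c = c.
MGU = { x2 -> h(n, d, c), y -> d, w -> d, x -> d, q -> pair(h(empty, 6, d), pair(empty, d)) }, so x2 -> h(n, d, c).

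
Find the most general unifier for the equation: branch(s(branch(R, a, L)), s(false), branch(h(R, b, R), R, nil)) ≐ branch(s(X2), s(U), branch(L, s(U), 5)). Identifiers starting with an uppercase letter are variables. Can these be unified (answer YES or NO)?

Decompose branch/3: s(branch(R, a, L)) ≐ s(X2),  s(false) ≐ s(U),  branch(h(R, b, R), R, nil) ≐ branch(L, s(U), 5).
Decompose s/1: branch(R, a, L) ≐ X2.
Bind X2 := branch(R, a, L); no other remaining equation mentions X2.
Decompose s/1: false ≐ U.
Bind U := false; substituting into the remaining equation gives: branch(h(R, b, R), R, nil) ≐ branch(L, s(false), 5).
Decompose branch/3: h(R, b, R) ≐ L,  R ≐ s(false),  nil ≐ 5.
Bind L := h(R, b, R); no other remaining equation mentions L. Substituting into the earlier binding gives X2 := branch(R, a, h(R, b, R)).
Bind R := s(false); no other remaining equation mentions R. Substituting into the earlier bindings gives X2 := branch(s(false), a, h(s(false), b, s(false))), L := h(s(false), b, s(false)).
Clash: constants nil and 5 differ; no unifier exists.

NO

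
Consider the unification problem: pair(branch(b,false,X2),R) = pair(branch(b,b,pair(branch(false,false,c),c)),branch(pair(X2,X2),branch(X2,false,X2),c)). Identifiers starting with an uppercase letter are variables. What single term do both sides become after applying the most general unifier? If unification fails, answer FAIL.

FAIL

Decompose pair/2: branch(b,false,X2) = branch(b,b,pair(branch(false,false,c),c)),  R = branch(pair(X2,X2),branch(X2,false,X2),c).
Decompose branch/3: b = b,  false = b,  X2 = pair(branch(false,false,c),c).
Delete trivial equation b = b.
Clash: constants false and b differ; no unifier exists.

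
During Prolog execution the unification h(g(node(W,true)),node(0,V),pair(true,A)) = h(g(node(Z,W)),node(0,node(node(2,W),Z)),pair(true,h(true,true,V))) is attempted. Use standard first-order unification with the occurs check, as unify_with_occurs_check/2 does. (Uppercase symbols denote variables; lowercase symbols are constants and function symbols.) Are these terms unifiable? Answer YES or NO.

YES

Decompose h/3: g(node(W,true)) = g(node(Z,W)),  node(0,V) = node(0,node(node(2,W),Z)),  pair(true,A) = pair(true,h(true,true,V)).
Decompose g/1: node(W,true) = node(Z,W).
Decompose node/2: W = Z,  true = W.
Bind W := Z; substituting into the 2 remaining equations that mention W gives: true = Z,  node(0,V) = node(0,node(node(2,Z),Z)).
Bind Z := true; substituting into the one remaining equation that mentions Z gives: node(0,V) = node(0,node(node(2,true),true)). Substituting into the earlier binding gives W := true.
Decompose node/2: 0 = 0,  V = node(node(2,true),true).
Delete trivial equation 0 = 0.
Bind V := node(node(2,true),true); substituting into the remaining equation gives: pair(true,A) = pair(true,h(true,true,node(node(2,true),true))).
Decompose pair/2: true = true,  A = h(true,true,node(node(2,true),true)).
Delete trivial equation true = true.
Bind A := h(true,true,node(node(2,true),true)).
No equations remain and no clash or occurs-check failure arose, so a unifier exists.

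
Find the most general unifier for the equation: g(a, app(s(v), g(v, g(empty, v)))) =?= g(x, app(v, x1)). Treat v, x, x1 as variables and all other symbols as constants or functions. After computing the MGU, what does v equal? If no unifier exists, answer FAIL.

FAIL

Decompose g/2: a =?= x,  app(s(v), g(v, g(empty, v))) =?= app(v, x1).
Bind x := a; no other remaining equation mentions x.
Decompose app/2: s(v) =?= v,  g(v, g(empty, v)) =?= x1.
Occurs check fails: v occurs in s(v); the equation v =?= s(v) has no finite solution.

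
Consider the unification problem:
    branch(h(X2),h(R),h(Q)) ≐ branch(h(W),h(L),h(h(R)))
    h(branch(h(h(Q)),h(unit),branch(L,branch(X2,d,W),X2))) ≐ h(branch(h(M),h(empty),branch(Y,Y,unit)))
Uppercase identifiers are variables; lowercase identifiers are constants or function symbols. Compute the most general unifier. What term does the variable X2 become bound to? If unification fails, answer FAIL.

FAIL

Decompose branch/3: h(X2) ≐ h(W),  h(R) ≐ h(L),  h(Q) ≐ h(h(R)).
Decompose h/1: X2 ≐ W.
Bind X2 := W; substituting into the one remaining equation that mentions X2 gives: h(branch(h(h(Q)),h(unit),branch(L,branch(W,d,W),W))) ≐ h(branch(h(M),h(empty),branch(Y,Y,unit))).
Decompose h/1: R ≐ L.
Bind R := L; substituting into the one remaining equation that mentions R gives: h(Q) ≐ h(h(L)).
Decompose h/1: Q ≐ h(L).
Bind Q := h(L); substituting into the remaining equation gives: h(branch(h(h(h(L))),h(unit),branch(L,branch(W,d,W),W))) ≐ h(branch(h(M),h(empty),branch(Y,Y,unit))).
Decompose h/1: branch(h(h(h(L))),h(unit),branch(L,branch(W,d,W),W)) ≐ branch(h(M),h(empty),branch(Y,Y,unit)).
Decompose branch/3: h(h(h(L))) ≐ h(M),  h(unit) ≐ h(empty),  branch(L,branch(W,d,W),W) ≐ branch(Y,Y,unit).
Decompose h/1: h(h(L)) ≐ M.
Bind M := h(h(L)); no other remaining equation mentions M.
Decompose h/1: unit ≐ empty.
Clash: constants unit and empty differ; no unifier exists.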